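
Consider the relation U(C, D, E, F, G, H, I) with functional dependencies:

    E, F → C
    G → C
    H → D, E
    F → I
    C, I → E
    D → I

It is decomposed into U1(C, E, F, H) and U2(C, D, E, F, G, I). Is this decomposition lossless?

No

Common attributes: U1 ∩ U2 = {C, E, F}.
Closure of {C, E, F}: F → I applies, adding I. So (C, E, F)⁺ = {C, E, F, I}.
The closure contains neither all of U1 = {C, E, F, H} nor all of U2 = {C, D, E, F, G, I}, so the common attributes are not a superkey of either fragment. The join is lossy.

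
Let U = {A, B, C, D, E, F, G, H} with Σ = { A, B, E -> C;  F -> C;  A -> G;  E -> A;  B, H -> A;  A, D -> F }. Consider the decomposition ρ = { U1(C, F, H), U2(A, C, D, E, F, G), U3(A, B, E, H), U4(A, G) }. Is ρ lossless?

Chase test. Columns are A, B, C, D, E, F, G, H; row i has aⱼ where attribute j ∈ Ui, else bᵢⱼ.
Initial tableau (one row per fragment):
  row 1: b11 b12 a3 b14 b15 a6 b17 a8
  row 2: a1 b22 a3 a4 a5 a6 a7 b28
  row 3: a1 a2 b33 b34 a5 b36 b37 a8
  row 4: a1 b42 b43 b44 b45 b46 a7 b48
Rows 2 and 3 agree on A; apply A→G and equate their G entries.
No row becomes fully distinguished — the join is lossy.

No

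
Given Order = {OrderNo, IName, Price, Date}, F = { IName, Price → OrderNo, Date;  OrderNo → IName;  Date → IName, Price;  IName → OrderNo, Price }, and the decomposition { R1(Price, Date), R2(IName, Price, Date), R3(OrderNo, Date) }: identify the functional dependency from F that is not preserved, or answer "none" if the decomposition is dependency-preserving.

IName, Price → OrderNo, Date: restricted closure across fragments reaches OrderNo, Date.
OrderNo → IName: restricted closure across fragments reaches IName.
Date → IName, Price lies within R2.
IName → OrderNo, Price: restricted closure across fragments reaches OrderNo, Price.
Every dependency is enforceable on the fragments, so the decomposition is dependency-preserving.

none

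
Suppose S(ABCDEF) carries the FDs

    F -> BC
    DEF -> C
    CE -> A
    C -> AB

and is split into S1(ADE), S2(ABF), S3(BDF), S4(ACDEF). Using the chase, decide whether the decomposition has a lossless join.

Yes

Chase test. Columns are ABCDEF; row i has aⱼ where attribute j ∈ Si, else bᵢⱼ.
Initial tableau (one row per fragment):
  row 1: a1 b12 b13 a4 a5 b16
  row 2: a1 a2 b23 b24 b25 a6
  row 3: b31 a2 b33 a4 b35 a6
  row 4: a1 b42 a3 a4 a5 a6
Rows 2 and 3 agree on F; apply F→BC and equate their BC entries.
Rows 2 and 4 agree on F; apply F→BC and equate their BC entries.
Rows 2 and 3 agree on C; apply C→AB and equate their AB entries.
Row 4 is now all distinguished symbols — the join is lossless.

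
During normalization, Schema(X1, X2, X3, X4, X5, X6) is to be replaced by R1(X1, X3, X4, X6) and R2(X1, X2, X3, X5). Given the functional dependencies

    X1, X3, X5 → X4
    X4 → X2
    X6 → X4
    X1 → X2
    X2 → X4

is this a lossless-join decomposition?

No

Common attributes: R1 ∩ R2 = {X1, X3}.
Closure of {X1, X3}: X1 → X2 applies, adding X2; X2 → X4 applies, adding X4. So (X1, X3)⁺ = {X1, X2, X3, X4}.
The closure contains neither all of R1 = {X1, X3, X4, X6} nor all of R2 = {X1, X2, X3, X5}, so the common attributes are not a superkey of either fragment. The join is lossy.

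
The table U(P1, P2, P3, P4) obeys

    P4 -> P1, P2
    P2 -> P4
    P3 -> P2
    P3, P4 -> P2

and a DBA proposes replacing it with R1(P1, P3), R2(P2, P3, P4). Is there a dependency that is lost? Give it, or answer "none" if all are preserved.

Check P4 → P1, P2: no single fragment contains all of {P1, P2, P4}, and the restricted closure of {P4} across the fragments never reaches {P1, P2}.
P2 → P4 is preserved.
P3 → P2 is preserved.
P3, P4 → P2 is preserved.

P4 -> P1, P2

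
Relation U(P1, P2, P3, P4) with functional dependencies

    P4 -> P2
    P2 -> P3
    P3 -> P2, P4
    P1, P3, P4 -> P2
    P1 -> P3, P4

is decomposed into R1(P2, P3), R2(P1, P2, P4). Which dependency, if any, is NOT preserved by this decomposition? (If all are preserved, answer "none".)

P4 → P2 lies within R2.
P2 → P3 lies within R1.
P3 → P2, P4: restricted closure across fragments reaches P2, P4.
P1, P3, P4 → P2: restricted closure across fragments reaches P2.
P1 → P3, P4: restricted closure across fragments reaches P3, P4.
Every dependency is enforceable on the fragments, so the decomposition is dependency-preserving.

none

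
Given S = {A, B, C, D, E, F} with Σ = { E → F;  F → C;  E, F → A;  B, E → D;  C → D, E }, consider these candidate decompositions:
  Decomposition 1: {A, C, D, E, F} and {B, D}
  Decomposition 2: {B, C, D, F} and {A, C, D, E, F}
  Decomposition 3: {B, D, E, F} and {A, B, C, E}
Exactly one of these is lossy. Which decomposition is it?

Decomposition 1: common = {D}, closure = {D} → lossy.
Decomposition 2: common = {C, D, F}, closure = {A, C, D, E, F} → lossless.
Decomposition 3: common = {B, E}, closure = {A, B, C, D, E, F} → lossless.

Decomposition 1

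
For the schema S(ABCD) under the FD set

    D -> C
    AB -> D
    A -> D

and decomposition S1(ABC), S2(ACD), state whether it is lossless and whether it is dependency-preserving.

lossless and dependency-preserving

Lossless test: (AC)⁺ = {ACD}, which contains all of one fragment — lossless.
Dependency preservation: AB → D is not contained in any single fragment, but the restricted closure of its left-hand side across the fragments still reaches the right-hand side; the remaining FDs each lie inside some fragment. All dependencies are preserved.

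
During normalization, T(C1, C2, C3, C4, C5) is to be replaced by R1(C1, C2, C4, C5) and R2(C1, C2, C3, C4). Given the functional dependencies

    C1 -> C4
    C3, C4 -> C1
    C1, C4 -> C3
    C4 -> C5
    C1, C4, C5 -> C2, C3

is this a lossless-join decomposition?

Common attributes: R1 ∩ R2 = {C1, C2, C4}.
Closure of {C1, C2, C4}: C1, C4 → C3 applies, adding C3; C4 → C5 applies, adding C5. So (C1, C2, C4)⁺ = {C1, C2, C3, C4, C5}.
This closure contains every attribute of R1, so R1 ∩ R2 → R1. The join is lossless.

Yes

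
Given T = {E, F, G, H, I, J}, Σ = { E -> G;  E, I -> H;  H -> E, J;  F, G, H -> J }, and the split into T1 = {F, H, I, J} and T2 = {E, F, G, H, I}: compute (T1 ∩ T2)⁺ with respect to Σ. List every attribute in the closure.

T1 ∩ T2 = {F, H, I}.
H → E, J applies, adding E, J
E → G applies, adding G
Closure: {E, F, G, H, I, J}.

E, F, G, H, I, J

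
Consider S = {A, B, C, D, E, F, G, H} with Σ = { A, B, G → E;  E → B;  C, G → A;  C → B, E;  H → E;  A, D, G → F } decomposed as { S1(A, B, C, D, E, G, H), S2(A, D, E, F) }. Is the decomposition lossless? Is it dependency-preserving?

Lossless test: (A, D, E)⁺ = {A, B, D, E}, which is a superkey of neither fragment — lossy.
Dependency preservation: the restricted closure of {A, D, G} across the fragments never reaches {F}, so A, D, G → F cannot be enforced without a join — not preserved.

lossy and not dependency-preserving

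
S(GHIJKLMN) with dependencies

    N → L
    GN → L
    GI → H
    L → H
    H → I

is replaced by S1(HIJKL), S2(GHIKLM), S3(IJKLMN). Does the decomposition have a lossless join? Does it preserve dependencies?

Lossless test (chase): Rows 1 and 3 agree on L; apply L→H and equate their H entries. No row becomes fully distinguished — the join is lossy.
Dependency preservation: GN → L is not contained in any single fragment, but the restricted closure of its left-hand side across the fragments still reaches the right-hand side; the remaining FDs each lie inside some fragment. All dependencies are preserved.

lossy but dependency-preserving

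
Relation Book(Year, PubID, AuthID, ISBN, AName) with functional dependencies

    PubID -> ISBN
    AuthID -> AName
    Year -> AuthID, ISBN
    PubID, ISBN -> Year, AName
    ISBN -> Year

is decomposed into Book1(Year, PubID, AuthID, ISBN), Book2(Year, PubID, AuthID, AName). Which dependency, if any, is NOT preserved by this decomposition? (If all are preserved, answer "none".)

PubID → ISBN lies within Book1.
AuthID → AName lies within Book2.
Year → AuthID, ISBN lies within Book1.
PubID, ISBN → Year, AName: restricted closure across fragments reaches Year, AName.
ISBN → Year lies within Book1.
Every dependency is enforceable on the fragments, so the decomposition is dependency-preserving.

none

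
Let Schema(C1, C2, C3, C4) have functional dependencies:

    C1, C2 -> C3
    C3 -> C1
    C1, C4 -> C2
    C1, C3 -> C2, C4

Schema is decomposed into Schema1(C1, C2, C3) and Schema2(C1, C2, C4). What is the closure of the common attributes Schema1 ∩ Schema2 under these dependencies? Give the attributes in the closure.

C1, C2, C3, C4

Schema1 ∩ Schema2 = {C1, C2}.
C1, C2 → C3 applies, adding C3
C1, C3 → C2, C4 applies, adding C4
Closure: {C1, C2, C3, C4}.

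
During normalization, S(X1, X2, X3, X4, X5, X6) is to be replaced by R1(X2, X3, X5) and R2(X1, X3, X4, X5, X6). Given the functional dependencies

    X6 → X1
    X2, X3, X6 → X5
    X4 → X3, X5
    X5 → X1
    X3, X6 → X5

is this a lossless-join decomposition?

No

Common attributes: R1 ∩ R2 = {X3, X5}.
Closure of {X3, X5}: X5 → X1 applies, adding X1. So (X3, X5)⁺ = {X1, X3, X5}.
The closure contains neither all of R1 = {X2, X3, X5} nor all of R2 = {X1, X3, X4, X5, X6}, so the common attributes are not a superkey of either fragment. The join is lossy.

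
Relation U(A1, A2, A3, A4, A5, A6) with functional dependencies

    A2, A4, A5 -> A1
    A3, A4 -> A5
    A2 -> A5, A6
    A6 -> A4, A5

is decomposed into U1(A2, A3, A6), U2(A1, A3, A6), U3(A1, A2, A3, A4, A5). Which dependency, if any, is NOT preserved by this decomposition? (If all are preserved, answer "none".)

Check A6 → A4, A5: no single fragment contains all of {A4, A5, A6}, and the restricted closure of {A6} across the fragments never reaches {A4, A5}.
A2, A4, A5 → A1 is preserved.
A3, A4 → A5 is preserved.
A2 → A5, A6 is preserved.

A6 -> A4, A5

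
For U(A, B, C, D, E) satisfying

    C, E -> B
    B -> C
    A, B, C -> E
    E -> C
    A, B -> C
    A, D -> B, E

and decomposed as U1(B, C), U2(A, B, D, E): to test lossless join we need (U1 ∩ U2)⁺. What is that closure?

B, C

U1 ∩ U2 = {B}.
B → C applies, adding C
Closure: {B, C}.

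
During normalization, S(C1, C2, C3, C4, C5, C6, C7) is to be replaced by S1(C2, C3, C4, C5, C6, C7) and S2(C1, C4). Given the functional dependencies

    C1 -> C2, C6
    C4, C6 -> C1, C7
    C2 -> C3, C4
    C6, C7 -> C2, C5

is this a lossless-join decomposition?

Common attributes: S1 ∩ S2 = {C4}.
No dependency enlarges {C4}, so (C4)⁺ = {C4}.
The closure contains neither all of S1 = {C2, C3, C4, C5, C6, C7} nor all of S2 = {C1, C4}, so the common attributes are not a superkey of either fragment. The join is lossy.

No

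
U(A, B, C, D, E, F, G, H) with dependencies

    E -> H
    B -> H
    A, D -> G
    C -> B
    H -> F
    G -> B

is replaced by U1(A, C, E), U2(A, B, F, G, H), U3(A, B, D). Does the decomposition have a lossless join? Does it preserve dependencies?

Lossless test (chase): Rows 2 and 3 agree on B; apply B→H and equate their H entries. Rows 2 and 3 agree on H; apply H→F and equate their F entries. No row becomes fully distinguished — the join is lossy.
Dependency preservation: the restricted closure of {E} across the fragments never reaches {H}, so E → H cannot be enforced without a join — not preserved.

lossy and not dependency-preserving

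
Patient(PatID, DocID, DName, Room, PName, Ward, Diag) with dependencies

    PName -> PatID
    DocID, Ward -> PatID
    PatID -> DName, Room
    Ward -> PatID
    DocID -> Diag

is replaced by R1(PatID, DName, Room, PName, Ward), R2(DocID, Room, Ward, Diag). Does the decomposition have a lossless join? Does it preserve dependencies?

Lossless test: (Room, Ward)⁺ = {PatID, DName, Room, Ward}, which is a superkey of neither fragment — lossy.
Dependency preservation: DocID, Ward → PatID is not contained in any single fragment, but the restricted closure of its left-hand side across the fragments still reaches the right-hand side; the remaining FDs each lie inside some fragment. All dependencies are preserved.

lossy but dependency-preserving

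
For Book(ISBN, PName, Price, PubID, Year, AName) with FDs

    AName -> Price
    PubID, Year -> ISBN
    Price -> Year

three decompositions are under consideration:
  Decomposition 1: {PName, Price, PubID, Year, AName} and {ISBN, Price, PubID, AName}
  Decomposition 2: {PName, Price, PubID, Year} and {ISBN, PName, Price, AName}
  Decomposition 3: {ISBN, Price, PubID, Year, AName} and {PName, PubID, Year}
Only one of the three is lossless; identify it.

Decomposition 1: common = {Price, PubID, AName}, closure = {ISBN, Price, PubID, Year, AName} → lossless.
Decomposition 2: common = {PName, Price}, closure = {PName, Price, Year} → lossy.
Decomposition 3: common = {PubID, Year}, closure = {ISBN, PubID, Year} → lossy.

Decomposition 1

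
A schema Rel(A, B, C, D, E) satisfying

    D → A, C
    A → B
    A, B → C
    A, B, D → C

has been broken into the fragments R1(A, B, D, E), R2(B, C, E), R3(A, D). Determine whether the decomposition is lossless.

No

Chase test. Columns are A, B, C, D, E; row i has aⱼ where attribute j ∈ Ri, else bᵢⱼ.
Initial tableau (one row per fragment):
  row 1: a1 a2 b13 a4 a5
  row 2: b21 a2 a3 b24 a5
  row 3: a1 b32 b33 a4 b35
Rows 1 and 3 agree on D; apply D→A, C and equate their A, C entries.
Rows 1 and 3 agree on A; apply A→B and equate their B entries.
No row becomes fully distinguished — the join is lossy.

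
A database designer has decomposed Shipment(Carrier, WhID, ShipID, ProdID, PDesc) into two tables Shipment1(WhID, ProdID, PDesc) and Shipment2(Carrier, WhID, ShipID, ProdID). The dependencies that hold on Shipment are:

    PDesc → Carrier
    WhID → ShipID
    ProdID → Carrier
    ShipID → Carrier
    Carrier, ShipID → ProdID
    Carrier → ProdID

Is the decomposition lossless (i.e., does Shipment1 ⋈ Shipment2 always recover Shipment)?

Yes

Common attributes: Shipment1 ∩ Shipment2 = {WhID, ProdID}.
Closure of {WhID, ProdID}: WhID → ShipID applies, adding ShipID; ProdID → Carrier applies, adding Carrier. So (WhID, ProdID)⁺ = {Carrier, WhID, ShipID, ProdID}.
This closure contains every attribute of Shipment2, so Shipment1 ∩ Shipment2 → Shipment2. The join is lossless.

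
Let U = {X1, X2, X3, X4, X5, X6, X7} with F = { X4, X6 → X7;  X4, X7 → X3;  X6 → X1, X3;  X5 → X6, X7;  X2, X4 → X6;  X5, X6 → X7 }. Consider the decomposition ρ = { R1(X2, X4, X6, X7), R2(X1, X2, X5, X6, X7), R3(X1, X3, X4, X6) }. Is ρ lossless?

No

Chase test. Columns are X1, X2, X3, X4, X5, X6, X7; row i has aⱼ where attribute j ∈ Ri, else bᵢⱼ.
Initial tableau (one row per fragment):
  row 1: b11 a2 b13 a4 b15 a6 a7
  row 2: a1 a2 b23 b24 a5 a6 a7
  row 3: a1 b32 a3 a4 b35 a6 b37
Rows 1 and 3 agree on X4, X6; apply X4, X6→X7 and equate their X7 entries.
Rows 1 and 3 agree on X4, X7; apply X4, X7→X3 and equate their X3 entries.
Rows 1 and 2 agree on X6; apply X6→X1, X3 and equate their X1, X3 entries.
No row becomes fully distinguished — the join is lossy.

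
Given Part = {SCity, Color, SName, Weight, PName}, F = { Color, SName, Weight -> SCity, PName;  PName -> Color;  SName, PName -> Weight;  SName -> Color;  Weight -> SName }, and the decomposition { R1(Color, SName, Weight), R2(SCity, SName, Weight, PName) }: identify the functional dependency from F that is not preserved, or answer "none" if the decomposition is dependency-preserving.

PName -> Color

Check PName → Color: no single fragment contains all of {Color, PName}, and the restricted closure of {PName} across the fragments never reaches {Color}.
Color, SName, Weight → SCity, PName is preserved.
SName, PName → Weight is preserved.
SName → Color is preserved.
Weight → SName is preserved.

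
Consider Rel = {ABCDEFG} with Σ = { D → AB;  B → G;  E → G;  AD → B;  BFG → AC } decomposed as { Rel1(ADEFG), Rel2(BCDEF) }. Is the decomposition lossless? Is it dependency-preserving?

lossless but not dependency-preserving

Lossless test: (DEF)⁺ = {ABCDEFG}, which contains all of one fragment — lossless.
Dependency preservation: the restricted closure of {B} across the fragments never reaches {G}, so B → G cannot be enforced without a join — not preserved.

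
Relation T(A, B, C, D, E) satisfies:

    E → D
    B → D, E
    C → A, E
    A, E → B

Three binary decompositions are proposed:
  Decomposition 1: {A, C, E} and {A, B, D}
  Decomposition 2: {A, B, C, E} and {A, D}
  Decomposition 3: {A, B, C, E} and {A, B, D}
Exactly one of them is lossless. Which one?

Decomposition 1: common = {A}, closure = {A} → lossy.
Decomposition 2: common = {A}, closure = {A} → lossy.
Decomposition 3: common = {A, B}, closure = {A, B, D, E} → lossless.

Decomposition 3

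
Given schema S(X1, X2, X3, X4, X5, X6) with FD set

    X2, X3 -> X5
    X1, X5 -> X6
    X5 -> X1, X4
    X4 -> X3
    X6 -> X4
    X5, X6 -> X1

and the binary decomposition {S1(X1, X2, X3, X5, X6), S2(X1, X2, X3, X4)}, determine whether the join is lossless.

Yes

Common attributes: S1 ∩ S2 = {X1, X2, X3}.
Closure of {X1, X2, X3}: X2, X3 → X5 applies, adding X5; X1, X5 → X6 applies, adding X6; X5 → X1, X4 applies, adding X4. So (X1, X2, X3)⁺ = {X1, X2, X3, X4, X5, X6}.
This closure contains every attribute of S1, so S1 ∩ S2 → S1. The join is lossless.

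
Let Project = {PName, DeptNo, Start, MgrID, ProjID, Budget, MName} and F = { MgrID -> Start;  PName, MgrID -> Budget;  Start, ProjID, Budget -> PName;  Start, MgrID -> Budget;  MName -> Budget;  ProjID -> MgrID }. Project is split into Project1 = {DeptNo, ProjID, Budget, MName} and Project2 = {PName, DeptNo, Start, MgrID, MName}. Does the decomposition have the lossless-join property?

Common attributes: Project1 ∩ Project2 = {DeptNo, MName}.
Closure of {DeptNo, MName}: MName → Budget applies, adding Budget. So (DeptNo, MName)⁺ = {DeptNo, Budget, MName}.
The closure contains neither all of Project1 = {DeptNo, ProjID, Budget, MName} nor all of Project2 = {PName, DeptNo, Start, MgrID, MName}, so the common attributes are not a superkey of either fragment. The join is lossy.

No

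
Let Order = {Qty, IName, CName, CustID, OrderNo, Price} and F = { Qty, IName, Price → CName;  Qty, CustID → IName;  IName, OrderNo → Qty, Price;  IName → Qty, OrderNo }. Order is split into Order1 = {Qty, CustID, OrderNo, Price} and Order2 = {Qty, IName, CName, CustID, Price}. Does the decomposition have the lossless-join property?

Yes

Common attributes: Order1 ∩ Order2 = {Qty, CustID, Price}.
Closure of {Qty, CustID, Price}: Qty, CustID → IName applies, adding IName; IName → Qty, OrderNo applies, adding OrderNo; Qty, IName, Price → CName applies, adding CName. So (Qty, CustID, Price)⁺ = {Qty, IName, CName, CustID, OrderNo, Price}.
This closure contains every attribute of Order1, so Order1 ∩ Order2 → Order1. The join is lossless.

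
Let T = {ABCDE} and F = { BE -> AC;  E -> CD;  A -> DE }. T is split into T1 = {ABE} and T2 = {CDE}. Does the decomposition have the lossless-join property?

Yes

Common attributes: T1 ∩ T2 = {E}.
Closure of {E}: E → CD applies, adding CD. So (E)⁺ = {CDE}.
This closure contains every attribute of T2, so T1 ∩ T2 → T2. The join is lossless.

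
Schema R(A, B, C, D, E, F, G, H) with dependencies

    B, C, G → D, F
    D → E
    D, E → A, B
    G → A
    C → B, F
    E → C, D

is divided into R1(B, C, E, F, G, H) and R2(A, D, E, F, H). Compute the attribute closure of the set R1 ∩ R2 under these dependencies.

R1 ∩ R2 = {E, F, H}.
E → C, D applies, adding C, D
D, E → A, B applies, adding A, B
Closure: {A, B, C, D, E, F, H}.

A, B, C, D, E, F, H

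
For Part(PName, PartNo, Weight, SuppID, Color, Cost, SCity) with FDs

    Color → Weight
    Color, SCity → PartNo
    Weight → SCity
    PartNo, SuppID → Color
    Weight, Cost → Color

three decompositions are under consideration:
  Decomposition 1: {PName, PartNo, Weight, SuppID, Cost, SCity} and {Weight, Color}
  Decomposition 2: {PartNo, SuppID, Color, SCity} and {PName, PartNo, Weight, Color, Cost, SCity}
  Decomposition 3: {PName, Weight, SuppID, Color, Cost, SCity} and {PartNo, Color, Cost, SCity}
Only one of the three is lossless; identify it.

Decomposition 1: common = {Weight}, closure = {Weight, SCity} → lossy.
Decomposition 2: common = {PartNo, Color, SCity}, closure = {PartNo, Weight, Color, SCity} → lossy.
Decomposition 3: common = {Color, Cost, SCity}, closure = {PartNo, Weight, Color, Cost, SCity} → lossless.

Decomposition 3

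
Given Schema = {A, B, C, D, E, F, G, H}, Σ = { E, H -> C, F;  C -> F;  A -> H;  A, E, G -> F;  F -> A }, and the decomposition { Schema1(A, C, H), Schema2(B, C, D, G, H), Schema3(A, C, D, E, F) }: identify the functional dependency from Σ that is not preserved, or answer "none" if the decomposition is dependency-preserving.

Check E, H → C, F: no single fragment contains all of {C, E, F, H}, and the restricted closure of {E, H} across the fragments never reaches {C, F}.
C → F is preserved.
A → H is preserved.
A, E, G → F is preserved.
F → A is preserved.

E, H -> C, F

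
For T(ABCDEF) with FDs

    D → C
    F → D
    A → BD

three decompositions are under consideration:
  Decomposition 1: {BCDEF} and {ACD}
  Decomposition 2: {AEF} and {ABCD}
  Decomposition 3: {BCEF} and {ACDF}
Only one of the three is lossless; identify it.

Decomposition 2

Decomposition 1: common = {CD}, closure = {CD} → lossy.
Decomposition 2: common = {A}, closure = {ABCD} → lossless.
Decomposition 3: common = {CF}, closure = {CDF} → lossy.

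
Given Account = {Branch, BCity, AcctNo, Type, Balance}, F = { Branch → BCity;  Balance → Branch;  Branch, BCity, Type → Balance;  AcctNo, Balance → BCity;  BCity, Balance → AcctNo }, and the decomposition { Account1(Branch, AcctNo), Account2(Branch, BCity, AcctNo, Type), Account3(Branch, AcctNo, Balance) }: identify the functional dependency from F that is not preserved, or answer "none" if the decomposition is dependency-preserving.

Branch, BCity, Type → Balance

Check Branch, BCity, Type → Balance: no single fragment contains all of {Branch, BCity, Type, Balance}, and the restricted closure of {Branch, BCity, Type} across the fragments never reaches {Balance}.
Branch → BCity is preserved.
Balance → Branch is preserved.
AcctNo, Balance → BCity is preserved.
BCity, Balance → AcctNo is preserved.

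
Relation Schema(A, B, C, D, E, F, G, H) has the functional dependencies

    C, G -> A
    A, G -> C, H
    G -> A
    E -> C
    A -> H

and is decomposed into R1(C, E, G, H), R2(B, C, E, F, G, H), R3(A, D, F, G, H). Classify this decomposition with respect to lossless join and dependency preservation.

Lossless test (chase): Rows 1 and 2 agree on C, G; apply C, G→A and equate their A entries. Rows 1 and 3 agree on G; apply G→A and equate their A entries. Rows 1 and 3 agree on A, G; apply A, G→C, H and equate their C, H entries. No row becomes fully distinguished — the join is lossy.
Dependency preservation: C, G → A; A, G → C, H are not contained in any single fragment, but the restricted closure of each left-hand side across the fragments still reaches the right-hand side; the remaining FDs each lie inside some fragment. All dependencies are preserved.

lossy but dependency-preserving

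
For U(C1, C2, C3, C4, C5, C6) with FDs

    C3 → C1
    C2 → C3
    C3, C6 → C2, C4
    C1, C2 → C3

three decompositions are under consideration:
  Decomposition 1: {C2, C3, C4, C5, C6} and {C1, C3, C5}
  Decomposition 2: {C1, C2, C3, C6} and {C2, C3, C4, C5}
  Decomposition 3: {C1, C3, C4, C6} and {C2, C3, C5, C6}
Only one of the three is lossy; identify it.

Decomposition 2

Decomposition 1: common = {C3, C5}, closure = {C1, C3, C5} → lossless.
Decomposition 2: common = {C2, C3}, closure = {C1, C2, C3} → lossy.
Decomposition 3: common = {C3, C6}, closure = {C1, C2, C3, C4, C6} → lossless.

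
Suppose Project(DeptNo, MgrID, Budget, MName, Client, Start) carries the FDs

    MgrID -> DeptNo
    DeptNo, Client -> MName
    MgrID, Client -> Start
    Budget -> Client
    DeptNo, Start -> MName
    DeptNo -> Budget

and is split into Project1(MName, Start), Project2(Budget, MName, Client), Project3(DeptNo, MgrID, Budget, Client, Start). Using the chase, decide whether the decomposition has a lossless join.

No

Chase test. Columns are DeptNo, MgrID, Budget, MName, Client, Start; row i has aⱼ where attribute j ∈ Projecti, else bᵢⱼ.
Initial tableau (one row per fragment):
  row 1: b11 b12 b13 a4 b15 a6
  row 2: b21 b22 a3 a4 a5 b26
  row 3: a1 a2 a3 b34 a5 a6
No row becomes fully distinguished — the join is lossy.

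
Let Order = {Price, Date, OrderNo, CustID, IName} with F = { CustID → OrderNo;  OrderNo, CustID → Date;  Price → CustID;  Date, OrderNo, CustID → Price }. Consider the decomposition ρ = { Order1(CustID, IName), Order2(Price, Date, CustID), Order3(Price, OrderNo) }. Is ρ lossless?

Yes

Chase test. Columns are Price, Date, OrderNo, CustID, IName; row i has aⱼ where attribute j ∈ Orderi, else bᵢⱼ.
Initial tableau (one row per fragment):
  row 1: b11 b12 b13 a4 a5
  row 2: a1 a2 b23 a4 b25
  row 3: a1 b32 a3 b34 b35
Rows 1 and 2 agree on CustID; apply CustID→OrderNo and equate their OrderNo entries.
Rows 1 and 2 agree on OrderNo, CustID; apply OrderNo, CustID→Date and equate their Date entries.
Rows 2 and 3 agree on Price; apply Price→CustID and equate their CustID entries.
Rows 1 and 2 agree on Date, OrderNo, CustID; apply Date, OrderNo, CustID→Price and equate their Price entries.
Rows 1 and 3 agree on CustID; apply CustID→OrderNo and equate their OrderNo entries.
Rows 1 and 3 agree on OrderNo, CustID; apply OrderNo, CustID→Date and equate their Date entries.
Row 1 is now all distinguished symbols — the join is lossless.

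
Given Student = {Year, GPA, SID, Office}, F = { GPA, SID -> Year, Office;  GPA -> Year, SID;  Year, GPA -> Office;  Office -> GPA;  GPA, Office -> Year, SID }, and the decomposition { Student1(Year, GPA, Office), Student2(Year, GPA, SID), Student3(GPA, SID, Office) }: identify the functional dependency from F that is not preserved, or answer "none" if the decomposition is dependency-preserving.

GPA, SID → Year, Office: restricted closure across fragments reaches Year, Office.
GPA → Year, SID lies within Student2.
Year, GPA → Office lies within Student1.
Office → GPA lies within Student1.
GPA, Office → Year, SID: restricted closure across fragments reaches Year, SID.
Every dependency is enforceable on the fragments, so the decomposition is dependency-preserving.

none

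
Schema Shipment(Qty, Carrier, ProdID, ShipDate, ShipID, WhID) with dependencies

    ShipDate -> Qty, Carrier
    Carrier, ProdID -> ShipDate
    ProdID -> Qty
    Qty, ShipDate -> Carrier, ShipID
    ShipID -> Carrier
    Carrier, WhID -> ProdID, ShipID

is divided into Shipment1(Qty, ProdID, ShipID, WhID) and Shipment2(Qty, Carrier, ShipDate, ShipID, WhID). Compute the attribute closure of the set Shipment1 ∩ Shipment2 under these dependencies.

Shipment1 ∩ Shipment2 = {Qty, ShipID, WhID}.
ShipID → Carrier applies, adding Carrier
Carrier, WhID → ProdID, ShipID applies, adding ProdID
Carrier, ProdID → ShipDate applies, adding ShipDate
Closure: {Qty, Carrier, ProdID, ShipDate, ShipID, WhID}.

Qty, Carrier, ProdID, ShipDate, ShipID, WhID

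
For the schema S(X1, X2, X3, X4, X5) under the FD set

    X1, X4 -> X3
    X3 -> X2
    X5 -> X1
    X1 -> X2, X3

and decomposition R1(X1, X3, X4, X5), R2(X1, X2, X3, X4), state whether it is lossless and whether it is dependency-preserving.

Lossless test: (X1, X3, X4)⁺ = {X1, X2, X3, X4}, which contains all of one fragment — lossless.
Dependency preservation: every FD's attributes lie within a single fragment, so each can be enforced locally — preserved.

lossless and dependency-preserving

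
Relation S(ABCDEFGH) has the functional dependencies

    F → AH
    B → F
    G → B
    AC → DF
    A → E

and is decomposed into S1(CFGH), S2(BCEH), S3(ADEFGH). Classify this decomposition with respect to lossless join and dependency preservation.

Lossless test (chase): Rows 1 and 3 agree on F; apply F→AH and equate their AH entries. Rows 1 and 3 agree on G; apply G→B and equate their B entries. Rows 1 and 3 agree on A; apply A→E and equate their E entries. No row becomes fully distinguished — the join is lossy.
Dependency preservation: the restricted closure of {B} across the fragments never reaches {F}, so B → F cannot be enforced without a join — not preserved.

lossy and not dependency-preserving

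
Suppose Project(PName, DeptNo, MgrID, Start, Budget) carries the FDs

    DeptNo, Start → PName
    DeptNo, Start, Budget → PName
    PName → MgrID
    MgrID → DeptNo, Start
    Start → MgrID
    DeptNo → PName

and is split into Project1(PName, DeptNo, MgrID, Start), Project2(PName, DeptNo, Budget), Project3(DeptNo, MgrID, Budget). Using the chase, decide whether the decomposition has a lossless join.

Yes

Chase test. Columns are PName, DeptNo, MgrID, Start, Budget; row i has aⱼ where attribute j ∈ Projecti, else bᵢⱼ.
Initial tableau (one row per fragment):
  row 1: a1 a2 a3 a4 b15
  row 2: a1 a2 b23 b24 a5
  row 3: b31 a2 a3 b34 a5
Rows 1 and 2 agree on PName; apply PName→MgrID and equate their MgrID entries.
Rows 1 and 2 agree on MgrID; apply MgrID→DeptNo, Start and equate their DeptNo, Start entries.
Rows 1 and 3 agree on MgrID; apply MgrID→DeptNo, Start and equate their DeptNo, Start entries.
Rows 1 and 3 agree on DeptNo; apply DeptNo→PName and equate their PName entries.
Row 2 is now all distinguished symbols — the join is lossless.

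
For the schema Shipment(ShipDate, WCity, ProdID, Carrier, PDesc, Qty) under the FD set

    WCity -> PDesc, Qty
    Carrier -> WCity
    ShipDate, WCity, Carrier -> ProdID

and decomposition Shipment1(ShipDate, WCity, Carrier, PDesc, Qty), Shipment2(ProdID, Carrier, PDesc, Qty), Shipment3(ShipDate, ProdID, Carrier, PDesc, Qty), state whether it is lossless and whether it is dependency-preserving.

Lossless test (chase): Rows 1 and 2 agree on Carrier; apply Carrier→WCity and equate their WCity entries. Rows 1 and 3 agree on Carrier; apply Carrier→WCity and equate their WCity entries. Rows 1 and 3 agree on ShipDate, WCity, Carrier; apply ShipDate, WCity, Carrier→ProdID and equate their ProdID entries. Row 1 is now all distinguished symbols — the join is lossless.
Dependency preservation: ShipDate, WCity, Carrier → ProdID is not contained in any single fragment, but the restricted closure of its left-hand side across the fragments still reaches the right-hand side; the remaining FDs each lie inside some fragment. All dependencies are preserved.

lossless and dependency-preserving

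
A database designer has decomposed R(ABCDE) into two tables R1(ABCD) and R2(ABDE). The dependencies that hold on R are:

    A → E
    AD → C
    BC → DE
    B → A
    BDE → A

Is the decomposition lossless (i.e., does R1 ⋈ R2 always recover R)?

Common attributes: R1 ∩ R2 = {ABD}.
Closure of {ABD}: A → E applies, adding E; AD → C applies, adding C. So (ABD)⁺ = {ABCDE}.
This closure contains every attribute of R1, so R1 ∩ R2 → R1. The join is lossless.

Yes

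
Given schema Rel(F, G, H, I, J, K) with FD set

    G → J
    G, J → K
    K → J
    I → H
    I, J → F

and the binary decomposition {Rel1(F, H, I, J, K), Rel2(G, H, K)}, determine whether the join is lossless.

Common attributes: Rel1 ∩ Rel2 = {H, K}.
Closure of {H, K}: K → J applies, adding J. So (H, K)⁺ = {H, J, K}.
The closure contains neither all of Rel1 = {F, H, I, J, K} nor all of Rel2 = {G, H, K}, so the common attributes are not a superkey of either fragment. The join is lossy.

No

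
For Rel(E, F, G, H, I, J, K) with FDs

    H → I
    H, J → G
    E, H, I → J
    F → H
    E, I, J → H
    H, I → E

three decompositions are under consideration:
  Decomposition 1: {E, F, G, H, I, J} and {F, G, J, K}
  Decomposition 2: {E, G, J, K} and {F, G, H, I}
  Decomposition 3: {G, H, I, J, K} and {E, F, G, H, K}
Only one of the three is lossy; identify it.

Decomposition 1: common = {F, G, J}, closure = {E, F, G, H, I, J} → lossless.
Decomposition 2: common = {G}, closure = {G} → lossy.
Decomposition 3: common = {G, H, K}, closure = {E, G, H, I, J, K} → lossless.

Decomposition 2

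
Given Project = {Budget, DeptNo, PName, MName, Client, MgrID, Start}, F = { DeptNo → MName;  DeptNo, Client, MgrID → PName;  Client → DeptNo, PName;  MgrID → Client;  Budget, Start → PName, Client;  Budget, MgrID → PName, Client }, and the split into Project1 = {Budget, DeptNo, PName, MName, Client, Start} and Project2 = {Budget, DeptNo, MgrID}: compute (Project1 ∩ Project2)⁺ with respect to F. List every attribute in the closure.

Budget, DeptNo, MName

Project1 ∩ Project2 = {Budget, DeptNo}.
DeptNo → MName applies, adding MName
Closure: {Budget, DeptNo, MName}.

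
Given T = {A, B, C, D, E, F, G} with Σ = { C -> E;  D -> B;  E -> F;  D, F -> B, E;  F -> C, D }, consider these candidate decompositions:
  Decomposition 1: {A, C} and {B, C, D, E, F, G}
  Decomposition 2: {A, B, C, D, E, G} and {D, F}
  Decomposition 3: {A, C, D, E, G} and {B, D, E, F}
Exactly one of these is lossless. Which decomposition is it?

Decomposition 3

Decomposition 1: common = {C}, closure = {B, C, D, E, F} → lossy.
Decomposition 2: common = {D}, closure = {B, D} → lossy.
Decomposition 3: common = {D, E}, closure = {B, C, D, E, F} → lossless.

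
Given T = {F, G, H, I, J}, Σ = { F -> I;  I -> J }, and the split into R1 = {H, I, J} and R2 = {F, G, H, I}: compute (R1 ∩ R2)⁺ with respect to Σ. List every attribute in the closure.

R1 ∩ R2 = {H, I}.
I → J applies, adding J
Closure: {H, I, J}.

H, I, J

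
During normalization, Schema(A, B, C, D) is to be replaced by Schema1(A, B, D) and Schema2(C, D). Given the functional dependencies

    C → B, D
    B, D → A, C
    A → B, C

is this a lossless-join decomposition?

No

Common attributes: Schema1 ∩ Schema2 = {D}.
No dependency enlarges {D}, so (D)⁺ = {D}.
The closure contains neither all of Schema1 = {A, B, D} nor all of Schema2 = {C, D}, so the common attributes are not a superkey of either fragment. The join is lossy.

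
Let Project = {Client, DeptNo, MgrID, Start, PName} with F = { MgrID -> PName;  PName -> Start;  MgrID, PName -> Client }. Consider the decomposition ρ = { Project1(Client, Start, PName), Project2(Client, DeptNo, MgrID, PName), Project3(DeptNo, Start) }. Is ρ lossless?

Yes

Chase test. Columns are Client, DeptNo, MgrID, Start, PName; row i has aⱼ where attribute j ∈ Projecti, else bᵢⱼ.
Initial tableau (one row per fragment):
  row 1: a1 b12 b13 a4 a5
  row 2: a1 a2 a3 b24 a5
  row 3: b31 a2 b33 a4 b35
Rows 1 and 2 agree on PName; apply PName→Start and equate their Start entries.
Row 2 is now all distinguished symbols — the join is lossless.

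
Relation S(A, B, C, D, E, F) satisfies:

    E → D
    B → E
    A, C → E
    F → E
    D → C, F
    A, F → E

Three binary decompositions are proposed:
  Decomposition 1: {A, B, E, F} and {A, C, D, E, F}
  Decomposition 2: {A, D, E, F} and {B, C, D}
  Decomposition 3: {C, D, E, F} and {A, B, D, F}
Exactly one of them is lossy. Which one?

Decomposition 1: common = {A, E, F}, closure = {A, C, D, E, F} → lossless.
Decomposition 2: common = {D}, closure = {C, D, E, F} → lossy.
Decomposition 3: common = {D, F}, closure = {C, D, E, F} → lossless.

Decomposition 2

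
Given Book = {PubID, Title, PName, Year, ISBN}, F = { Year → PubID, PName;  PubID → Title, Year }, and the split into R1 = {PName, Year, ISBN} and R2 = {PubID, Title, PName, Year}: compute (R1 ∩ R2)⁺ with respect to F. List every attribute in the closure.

R1 ∩ R2 = {PName, Year}.
Year → PubID, PName applies, adding PubID
PubID → Title, Year applies, adding Title
Closure: {PubID, Title, PName, Year}.

PubID, Title, PName, Year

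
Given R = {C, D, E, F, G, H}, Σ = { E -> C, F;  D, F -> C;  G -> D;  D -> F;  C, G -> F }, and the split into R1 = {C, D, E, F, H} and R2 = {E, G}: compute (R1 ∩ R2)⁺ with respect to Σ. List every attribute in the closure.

C, E, F

R1 ∩ R2 = {E}.
E → C, F applies, adding C, F
Closure: {C, E, F}.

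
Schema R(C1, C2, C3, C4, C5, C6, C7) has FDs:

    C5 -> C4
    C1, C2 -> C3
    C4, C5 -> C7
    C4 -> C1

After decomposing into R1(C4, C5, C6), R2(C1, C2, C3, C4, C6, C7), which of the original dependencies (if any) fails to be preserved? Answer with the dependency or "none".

C4, C5 -> C7

Check C4, C5 → C7: no single fragment contains all of {C4, C5, C7}, and the restricted closure of {C4, C5} across the fragments never reaches {C7}.
C5 → C4 is preserved.
C1, C2 → C3 is preserved.
C4 → C1 is preserved.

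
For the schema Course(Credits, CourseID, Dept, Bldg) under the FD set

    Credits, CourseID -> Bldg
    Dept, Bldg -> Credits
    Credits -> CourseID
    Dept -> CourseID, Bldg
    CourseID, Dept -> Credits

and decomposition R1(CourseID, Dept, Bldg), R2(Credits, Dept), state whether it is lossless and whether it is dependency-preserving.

lossless but not dependency-preserving

Lossless test: (Dept)⁺ = {Credits, CourseID, Dept, Bldg}, which contains all of one fragment — lossless.
Dependency preservation: the restricted closure of {Credits, CourseID} across the fragments never reaches {Bldg}, so Credits, CourseID → Bldg cannot be enforced without a join — not preserved.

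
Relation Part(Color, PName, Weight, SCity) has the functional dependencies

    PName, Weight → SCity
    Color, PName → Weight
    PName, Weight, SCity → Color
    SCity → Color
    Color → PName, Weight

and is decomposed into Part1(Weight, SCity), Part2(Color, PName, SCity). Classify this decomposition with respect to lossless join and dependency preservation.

lossless but not dependency-preserving

Lossless test: (SCity)⁺ = {Color, PName, Weight, SCity}, which contains all of one fragment — lossless.
Dependency preservation: the restricted closure of {PName, Weight} across the fragments never reaches {SCity}, so PName, Weight → SCity cannot be enforced without a join — not preserved.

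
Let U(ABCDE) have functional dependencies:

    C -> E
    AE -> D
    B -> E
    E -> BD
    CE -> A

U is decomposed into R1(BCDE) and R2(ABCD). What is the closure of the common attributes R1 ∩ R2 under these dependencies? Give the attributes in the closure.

ABCDE

R1 ∩ R2 = {BCD}.
C → E applies, adding E
CE → A applies, adding A
Closure: {ABCDE}.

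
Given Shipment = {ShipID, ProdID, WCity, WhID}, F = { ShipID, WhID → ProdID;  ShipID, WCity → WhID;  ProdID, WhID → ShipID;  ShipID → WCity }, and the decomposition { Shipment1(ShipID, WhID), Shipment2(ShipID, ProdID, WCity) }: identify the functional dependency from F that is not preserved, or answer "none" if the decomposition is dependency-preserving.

ProdID, WhID → ShipID

Check ProdID, WhID → ShipID: no single fragment contains all of {ShipID, ProdID, WhID}, and the restricted closure of {ProdID, WhID} across the fragments never reaches {ShipID}.
ShipID, WhID → ProdID is preserved.
ShipID, WCity → WhID is preserved.
ShipID → WCity is preserved.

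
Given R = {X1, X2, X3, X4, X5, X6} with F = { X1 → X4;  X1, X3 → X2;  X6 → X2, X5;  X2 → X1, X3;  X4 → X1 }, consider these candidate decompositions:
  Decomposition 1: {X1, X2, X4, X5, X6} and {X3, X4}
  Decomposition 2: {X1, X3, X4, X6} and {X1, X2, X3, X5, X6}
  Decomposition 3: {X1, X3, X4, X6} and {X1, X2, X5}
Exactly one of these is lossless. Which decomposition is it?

Decomposition 2

Decomposition 1: common = {X4}, closure = {X1, X4} → lossy.
Decomposition 2: common = {X1, X3, X6}, closure = {X1, X2, X3, X4, X5, X6} → lossless.
Decomposition 3: common = {X1}, closure = {X1, X4} → lossy.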